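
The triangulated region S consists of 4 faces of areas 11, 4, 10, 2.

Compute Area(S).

11 + 4 + 10 + 2 = 27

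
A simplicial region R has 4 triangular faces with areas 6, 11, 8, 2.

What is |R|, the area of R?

6 + 11 + 8 + 2 = 27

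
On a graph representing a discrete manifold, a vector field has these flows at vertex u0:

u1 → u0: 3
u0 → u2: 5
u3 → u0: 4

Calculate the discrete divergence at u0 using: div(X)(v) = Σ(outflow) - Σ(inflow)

Divergence = sum of outgoing flows = (-3) + 5 + (-4) = -2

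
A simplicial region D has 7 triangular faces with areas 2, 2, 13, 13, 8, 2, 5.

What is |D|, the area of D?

2 + 2 + 13 + 13 + 8 + 2 + 5 = 45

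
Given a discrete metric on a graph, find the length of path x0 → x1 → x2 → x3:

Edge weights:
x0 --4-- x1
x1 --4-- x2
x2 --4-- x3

Arc length = 4 + 4 + 4 = 12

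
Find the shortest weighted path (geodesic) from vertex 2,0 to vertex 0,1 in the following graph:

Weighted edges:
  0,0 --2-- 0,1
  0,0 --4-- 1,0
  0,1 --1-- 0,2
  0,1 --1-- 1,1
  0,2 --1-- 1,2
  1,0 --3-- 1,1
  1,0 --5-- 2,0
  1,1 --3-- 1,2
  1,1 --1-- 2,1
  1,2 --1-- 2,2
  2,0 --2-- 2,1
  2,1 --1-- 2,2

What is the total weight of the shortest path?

Shortest path: 2,0 → 2,1 → 1,1 → 0,1, total weight = 4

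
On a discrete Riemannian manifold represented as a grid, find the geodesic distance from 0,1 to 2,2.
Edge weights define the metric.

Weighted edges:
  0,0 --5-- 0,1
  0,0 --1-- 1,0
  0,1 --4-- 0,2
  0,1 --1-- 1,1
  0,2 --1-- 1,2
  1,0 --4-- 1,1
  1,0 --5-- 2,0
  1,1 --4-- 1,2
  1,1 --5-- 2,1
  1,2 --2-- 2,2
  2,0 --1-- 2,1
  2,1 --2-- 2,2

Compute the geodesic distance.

Shortest path: 0,1 → 1,1 → 1,2 → 2,2, total weight = 7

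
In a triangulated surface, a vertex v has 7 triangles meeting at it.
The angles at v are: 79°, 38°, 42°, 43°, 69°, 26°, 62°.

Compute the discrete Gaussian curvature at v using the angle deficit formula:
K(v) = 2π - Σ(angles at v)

Sum of angles = 359°. K = 360° - 359° = 1° = π/180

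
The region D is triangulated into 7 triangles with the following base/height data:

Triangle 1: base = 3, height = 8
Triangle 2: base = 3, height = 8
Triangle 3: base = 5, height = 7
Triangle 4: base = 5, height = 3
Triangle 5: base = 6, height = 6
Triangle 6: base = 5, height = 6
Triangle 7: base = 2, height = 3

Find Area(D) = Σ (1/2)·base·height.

(1/2)×3×8 + (1/2)×3×8 + (1/2)×5×7 + (1/2)×5×3 + (1/2)×6×6 + (1/2)×5×6 + (1/2)×2×3 = 85.0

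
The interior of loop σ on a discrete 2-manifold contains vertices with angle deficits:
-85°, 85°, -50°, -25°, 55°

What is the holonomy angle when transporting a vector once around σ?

Holonomy = total enclosed curvature = (-85°) + 85° + (-50°) + (-25°) + 55° = -20°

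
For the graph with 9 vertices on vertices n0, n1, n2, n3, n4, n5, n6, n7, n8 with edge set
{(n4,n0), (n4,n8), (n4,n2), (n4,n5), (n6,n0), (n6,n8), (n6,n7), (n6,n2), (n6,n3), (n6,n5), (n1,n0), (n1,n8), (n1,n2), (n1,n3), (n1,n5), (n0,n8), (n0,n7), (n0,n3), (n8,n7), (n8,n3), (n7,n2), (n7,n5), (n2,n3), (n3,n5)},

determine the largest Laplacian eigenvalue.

Degrees: deg(n0) = 6, deg(n1) = 5, deg(n2) = 5, deg(n3) = 6, deg(n4) = 4, deg(n5) = 5, deg(n6) = 6, deg(n7) = 5, deg(n8) = 6.
L = D − A with rows/columns ordered (n0, n1, n2, n3, n4, n5, n6, n7, n8):
  [ 6, -1,  0, -1, -1,  0, -1, -1, -1]
  [-1,  5, -1, -1,  0, -1,  0,  0, -1]
  [ 0, -1,  5, -1, -1,  0, -1, -1,  0]
  [-1, -1, -1,  6,  0, -1, -1,  0, -1]
  [-1,  0, -1,  0,  4, -1,  0,  0, -1]
  [ 0, -1,  0, -1, -1,  5, -1, -1,  0]
  [-1,  0, -1, -1,  0, -1,  6, -1, -1]
  [-1,  0, -1,  0,  0, -1, -1,  5, -1]
  [-1, -1,  0, -1, -1,  0, -1, -1,  6]
Characteristic polynomial: det(λI − L) = λ(λ − 4)(λ² − 12λ + 34)(λ − 5)²(λ − 6)(λ − 7)(λ − 9).
Roots: λ = 0; (λ − 4) = 0 ⇒ λ = 4; (λ² − 12λ + 34) = 0 ⇒ λ = 6 ± √2 ≈ 4.5858, 7.4142; (λ − 5) = 0 ⇒ λ = 5 (multiplicity 2); (λ − 6) = 0 ⇒ λ = 6; (λ − 7) = 0 ⇒ λ = 7; (λ − 9) = 0 ⇒ λ = 9.
(Check: the roots sum (with multiplicity) to 48, matching trace L = Σdeg = 2·24 = 48.)
Laplacian eigenvalues: [0.0, 4.0, 4.5858, 5.0, 5.0, 6.0, 7.0, 7.4142, 9.0]. Largest eigenvalue (spectral radius) = 9.0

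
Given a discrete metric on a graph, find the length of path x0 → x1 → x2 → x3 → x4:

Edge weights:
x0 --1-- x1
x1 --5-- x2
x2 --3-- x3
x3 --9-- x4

Arc length = 1 + 5 + 3 + 9 = 18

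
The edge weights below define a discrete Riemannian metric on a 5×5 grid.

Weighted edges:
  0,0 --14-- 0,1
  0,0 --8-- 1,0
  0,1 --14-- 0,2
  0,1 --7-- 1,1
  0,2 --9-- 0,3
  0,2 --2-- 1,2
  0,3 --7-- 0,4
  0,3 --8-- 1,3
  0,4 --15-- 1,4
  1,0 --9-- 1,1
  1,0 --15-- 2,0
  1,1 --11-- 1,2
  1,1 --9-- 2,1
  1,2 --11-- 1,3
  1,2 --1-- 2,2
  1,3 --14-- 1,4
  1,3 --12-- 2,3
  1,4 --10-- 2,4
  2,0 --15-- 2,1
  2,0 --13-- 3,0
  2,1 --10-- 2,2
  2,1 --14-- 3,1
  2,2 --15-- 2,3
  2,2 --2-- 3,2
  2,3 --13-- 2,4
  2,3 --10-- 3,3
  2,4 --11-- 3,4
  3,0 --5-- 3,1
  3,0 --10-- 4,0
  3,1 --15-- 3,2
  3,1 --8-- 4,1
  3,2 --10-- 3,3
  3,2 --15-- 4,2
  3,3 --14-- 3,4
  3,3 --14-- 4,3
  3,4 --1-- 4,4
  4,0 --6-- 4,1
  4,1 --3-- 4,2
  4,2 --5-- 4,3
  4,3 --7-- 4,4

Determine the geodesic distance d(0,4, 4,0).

Shortest path: 0,4 → 0,3 → 0,2 → 1,2 → 2,2 → 3,2 → 4,2 → 4,1 → 4,0, total weight = 45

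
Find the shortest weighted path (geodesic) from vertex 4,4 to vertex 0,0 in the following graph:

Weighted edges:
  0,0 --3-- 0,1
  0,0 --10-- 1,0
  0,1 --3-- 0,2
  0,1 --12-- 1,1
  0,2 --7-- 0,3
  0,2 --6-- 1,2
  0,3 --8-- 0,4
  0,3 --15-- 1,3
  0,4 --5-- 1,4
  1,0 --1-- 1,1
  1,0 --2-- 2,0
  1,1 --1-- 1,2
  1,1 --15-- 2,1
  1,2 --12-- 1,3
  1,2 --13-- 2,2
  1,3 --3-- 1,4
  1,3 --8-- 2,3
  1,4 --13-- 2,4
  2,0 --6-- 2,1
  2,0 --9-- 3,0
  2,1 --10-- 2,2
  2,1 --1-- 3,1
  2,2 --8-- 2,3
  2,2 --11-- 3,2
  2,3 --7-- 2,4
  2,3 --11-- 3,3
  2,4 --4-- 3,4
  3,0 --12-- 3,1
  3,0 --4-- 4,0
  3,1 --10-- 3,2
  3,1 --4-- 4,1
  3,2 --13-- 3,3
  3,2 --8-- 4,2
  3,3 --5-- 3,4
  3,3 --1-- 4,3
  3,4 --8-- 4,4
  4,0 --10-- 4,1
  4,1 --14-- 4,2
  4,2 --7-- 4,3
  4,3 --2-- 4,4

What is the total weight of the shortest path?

Shortest path: 4,4 → 4,3 → 3,3 → 3,2 → 3,1 → 2,1 → 2,0 → 1,0 → 0,0, total weight = 45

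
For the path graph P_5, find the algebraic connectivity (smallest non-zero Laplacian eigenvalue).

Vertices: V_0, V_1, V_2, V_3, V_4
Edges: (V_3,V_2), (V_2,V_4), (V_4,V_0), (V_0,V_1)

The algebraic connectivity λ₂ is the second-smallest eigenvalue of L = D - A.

The path graph P_n has Laplacian eigenvalues λ_k = 2 − 2cos(kπ/n), k = 0, 1, …, n−1. Here n = 5:
k=0: 2 − 2cos(0) = 0.0; k=1: 2 − 2cos(π/5) = 0.382; k=2: 2 − 2cos(2π/5) = 1.382; k=3: 2 − 2cos(3π/5) = 2.618; k=4: 2 − 2cos(4π/5) = 3.618.
Laplacian eigenvalues: [0.0, 0.382, 1.382, 2.618, 3.618]. Algebraic connectivity (smallest non-zero eigenvalue) = 0.382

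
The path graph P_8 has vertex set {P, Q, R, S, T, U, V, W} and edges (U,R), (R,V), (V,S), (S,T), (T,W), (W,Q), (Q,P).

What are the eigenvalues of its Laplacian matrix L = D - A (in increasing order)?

The path graph P_n has Laplacian eigenvalues λ_k = 2 − 2cos(kπ/n), k = 0, 1, …, n−1. Here n = 8:
k=0: 2 − 2cos(0) = 0.0; k=1: 2 − 2cos(π/8) = 0.1522; k=2: 2 − 2cos(π/4) = 0.5858; k=3: 2 − 2cos(3π/8) = 1.2346; k=4: 2 − 2cos(π/2) = 2.0; k=5: 2 − 2cos(5π/8) = 2.7654; k=6: 2 − 2cos(3π/4) = 3.4142; k=7: 2 − 2cos(7π/8) = 3.8478.
Laplacian eigenvalues (increasing order): [0.0, 0.1522, 0.5858, 1.2346, 2.0, 2.7654, 3.4142, 3.8478]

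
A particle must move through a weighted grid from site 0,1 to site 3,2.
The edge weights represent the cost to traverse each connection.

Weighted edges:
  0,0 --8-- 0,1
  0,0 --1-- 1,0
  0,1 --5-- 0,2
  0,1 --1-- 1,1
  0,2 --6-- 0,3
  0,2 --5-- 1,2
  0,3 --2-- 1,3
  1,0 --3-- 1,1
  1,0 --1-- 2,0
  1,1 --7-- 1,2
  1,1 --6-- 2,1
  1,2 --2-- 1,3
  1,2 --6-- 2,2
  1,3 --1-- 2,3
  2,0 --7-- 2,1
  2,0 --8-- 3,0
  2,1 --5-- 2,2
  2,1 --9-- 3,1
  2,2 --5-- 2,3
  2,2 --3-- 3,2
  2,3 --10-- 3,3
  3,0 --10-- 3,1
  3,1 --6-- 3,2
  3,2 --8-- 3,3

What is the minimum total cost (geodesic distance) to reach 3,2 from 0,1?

Shortest path: 0,1 → 1,1 → 2,1 → 2,2 → 3,2, total weight = 15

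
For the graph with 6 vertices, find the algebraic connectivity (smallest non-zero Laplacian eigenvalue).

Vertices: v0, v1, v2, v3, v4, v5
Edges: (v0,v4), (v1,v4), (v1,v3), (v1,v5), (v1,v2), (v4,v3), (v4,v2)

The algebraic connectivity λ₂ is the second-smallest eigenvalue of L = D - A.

Degrees: deg(v0) = 1, deg(v1) = 4, deg(v2) = 2, deg(v3) = 2, deg(v4) = 4, deg(v5) = 1.
L = D − A with rows/columns ordered (v0, v1, v2, v3, v4, v5):
  [ 1,  0,  0,  0, -1,  0]
  [ 0,  4, -1, -1, -1, -1]
  [ 0, -1,  2,  0, -1,  0]
  [ 0, -1,  0,  2, -1,  0]
  [-1, -1, -1, -1,  4,  0]
  [ 0, -1,  0,  0,  0,  1]
Characteristic polynomial: det(λI − L) = λ(λ² − 6λ + 4)(λ² − 6λ + 6)(λ − 2).
Roots: λ = 0; (λ² − 6λ + 4) = 0 ⇒ λ = 3 ± √5 ≈ 0.7639, 5.2361; (λ² − 6λ + 6) = 0 ⇒ λ = 3 ± √3 ≈ 1.2679, 4.7321; (λ − 2) = 0 ⇒ λ = 2.
(Check: the roots sum (with multiplicity) to 14, matching trace L = Σdeg = 2·7 = 14.)
Laplacian eigenvalues: [0.0, 0.7639, 1.2679, 2.0, 4.7321, 5.2361]. Algebraic connectivity (smallest non-zero eigenvalue) = 0.7639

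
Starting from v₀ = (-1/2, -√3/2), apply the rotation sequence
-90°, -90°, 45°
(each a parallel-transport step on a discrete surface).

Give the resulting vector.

Total rotation: (-90°) + (-90°) + 45° = -135°. Final vector: (-0.2588, 0.9659)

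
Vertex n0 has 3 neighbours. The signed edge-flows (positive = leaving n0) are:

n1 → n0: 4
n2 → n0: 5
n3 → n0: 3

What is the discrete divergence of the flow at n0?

Divergence = sum of outgoing flows = (-4) + (-5) + (-3) = -12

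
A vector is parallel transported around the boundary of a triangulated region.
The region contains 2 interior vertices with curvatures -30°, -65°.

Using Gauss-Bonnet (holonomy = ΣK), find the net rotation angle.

Holonomy = total enclosed curvature = (-30°) + (-65°) = -95°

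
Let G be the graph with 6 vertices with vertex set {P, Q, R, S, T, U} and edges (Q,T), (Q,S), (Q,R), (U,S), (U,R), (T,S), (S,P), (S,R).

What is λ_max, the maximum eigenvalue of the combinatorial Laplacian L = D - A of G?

Degrees: deg(P) = 1, deg(Q) = 3, deg(R) = 3, deg(S) = 5, deg(T) = 2, deg(U) = 2.
L = D − A with rows/columns ordered (P, Q, R, S, T, U):
  [ 1,  0,  0, -1,  0,  0]
  [ 0,  3, -1, -1, -1,  0]
  [ 0, -1,  3, -1,  0, -1]
  [-1, -1, -1,  5, -1, -1]
  [ 0, -1,  0, -1,  2,  0]
  [ 0,  0, -1, -1,  0,  2]
Characteristic polynomial: det(λI − L) = λ(λ − 1)(λ² − 6λ + 7)(λ − 3)(λ − 6).
Roots: λ = 0; (λ − 1) = 0 ⇒ λ = 1; (λ² − 6λ + 7) = 0 ⇒ λ = 3 ± √2 ≈ 1.5858, 4.4142; (λ − 3) = 0 ⇒ λ = 3; (λ − 6) = 0 ⇒ λ = 6.
(Check: the roots sum (with multiplicity) to 16, matching trace L = Σdeg = 2·8 = 16.)
Laplacian eigenvalues: [0.0, 1.0, 1.5858, 3.0, 4.4142, 6.0]. Largest eigenvalue (spectral radius) = 6.0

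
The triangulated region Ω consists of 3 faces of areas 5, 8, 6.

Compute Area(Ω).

5 + 8 + 6 = 19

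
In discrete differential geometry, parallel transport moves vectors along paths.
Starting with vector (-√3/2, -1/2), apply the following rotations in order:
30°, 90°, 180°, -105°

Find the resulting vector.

Total rotation: 30° + 90° + 180° + (-105°) = 195° ≡ -165° (mod 360°). Final vector: (0.7071, 0.7071)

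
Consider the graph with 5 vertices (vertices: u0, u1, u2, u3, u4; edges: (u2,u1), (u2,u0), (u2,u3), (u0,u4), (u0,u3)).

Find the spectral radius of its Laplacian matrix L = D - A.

Degrees: deg(u0) = 3, deg(u1) = 1, deg(u2) = 3, deg(u3) = 2, deg(u4) = 1.
L = D − A with rows/columns ordered (u0, u1, u2, u3, u4):
  [ 3,  0, -1, -1, -1]
  [ 0,  1, -1,  0,  0]
  [-1, -1,  3, -1,  0]
  [-1,  0, -1,  2,  0]
  [-1,  0,  0,  0,  1]
Characteristic polynomial: det(λI − L) = λ(λ² − 5λ + 3)(λ² − 5λ + 5).
Roots: λ = 0; (λ² − 5λ + 3) = 0 ⇒ λ = (5 ± √13)/2 ≈ 0.6972, 4.3028; (λ² − 5λ + 5) = 0 ⇒ λ = (5 ± √5)/2 ≈ 1.382, 3.618.
(Check: the roots sum (with multiplicity) to 10, matching trace L = Σdeg = 2·5 = 10.)
Laplacian eigenvalues: [0.0, 0.6972, 1.382, 3.618, 4.3028]. Largest eigenvalue (spectral radius) = 4.3028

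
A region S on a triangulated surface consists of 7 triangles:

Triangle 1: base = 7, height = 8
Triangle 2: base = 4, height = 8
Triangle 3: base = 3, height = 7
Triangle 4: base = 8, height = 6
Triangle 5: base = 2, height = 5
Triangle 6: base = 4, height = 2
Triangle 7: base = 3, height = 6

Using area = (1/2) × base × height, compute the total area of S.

(1/2)×7×8 + (1/2)×4×8 + (1/2)×3×7 + (1/2)×8×6 + (1/2)×2×5 + (1/2)×4×2 + (1/2)×3×6 = 96.5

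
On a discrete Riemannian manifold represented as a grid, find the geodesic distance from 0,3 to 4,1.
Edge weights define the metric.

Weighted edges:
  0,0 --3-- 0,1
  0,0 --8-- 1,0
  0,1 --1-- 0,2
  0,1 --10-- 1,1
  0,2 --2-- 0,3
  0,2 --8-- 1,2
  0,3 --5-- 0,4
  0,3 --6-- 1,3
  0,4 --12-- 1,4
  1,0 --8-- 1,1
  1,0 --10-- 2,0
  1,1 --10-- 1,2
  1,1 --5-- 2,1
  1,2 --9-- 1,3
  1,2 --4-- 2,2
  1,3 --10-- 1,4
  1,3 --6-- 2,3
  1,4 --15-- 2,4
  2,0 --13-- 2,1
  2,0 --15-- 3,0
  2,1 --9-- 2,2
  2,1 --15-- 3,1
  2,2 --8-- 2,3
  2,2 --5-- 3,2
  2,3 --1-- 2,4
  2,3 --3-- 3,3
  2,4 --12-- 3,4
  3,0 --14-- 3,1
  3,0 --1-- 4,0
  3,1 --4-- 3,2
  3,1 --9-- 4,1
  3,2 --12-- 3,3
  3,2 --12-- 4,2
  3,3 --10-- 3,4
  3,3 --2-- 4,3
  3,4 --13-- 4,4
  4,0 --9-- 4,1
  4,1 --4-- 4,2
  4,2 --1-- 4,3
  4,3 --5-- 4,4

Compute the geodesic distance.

Shortest path: 0,3 → 1,3 → 2,3 → 3,3 → 4,3 → 4,2 → 4,1, total weight = 22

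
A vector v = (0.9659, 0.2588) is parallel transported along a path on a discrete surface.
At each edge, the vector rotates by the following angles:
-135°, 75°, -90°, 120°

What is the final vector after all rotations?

Total rotation: (-135°) + 75° + (-90°) + 120° = -30°. Final vector: (0.9659, -0.2588)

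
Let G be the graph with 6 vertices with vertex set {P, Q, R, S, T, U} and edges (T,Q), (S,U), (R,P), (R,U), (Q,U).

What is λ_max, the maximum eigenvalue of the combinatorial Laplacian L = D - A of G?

Degrees: deg(P) = 1, deg(Q) = 2, deg(R) = 2, deg(S) = 1, deg(T) = 1, deg(U) = 3.
L = D − A with rows/columns ordered (P, Q, R, S, T, U):
  [ 1,  0, -1,  0,  0,  0]
  [ 0,  2,  0,  0, -1, -1]
  [-1,  0,  2,  0,  0, -1]
  [ 0,  0,  0,  1,  0, -1]
  [ 0, -1,  0,  0,  1,  0]
  [ 0, -1, -1, -1,  0,  3]
Characteristic polynomial: det(λI − L) = λ(λ² − 3λ + 1)(λ² − 5λ + 3)(λ − 2).
Roots: λ = 0; (λ² − 3λ + 1) = 0 ⇒ λ = (3 ± √5)/2 ≈ 0.382, 2.618; (λ² − 5λ + 3) = 0 ⇒ λ = (5 ± √13)/2 ≈ 0.6972, 4.3028; (λ − 2) = 0 ⇒ λ = 2.
(Check: the roots sum (with multiplicity) to 10, matching trace L = Σdeg = 2·5 = 10.)
Laplacian eigenvalues: [0.0, 0.382, 0.6972, 2.0, 2.618, 4.3028]. Largest eigenvalue (spectral radius) = 4.3028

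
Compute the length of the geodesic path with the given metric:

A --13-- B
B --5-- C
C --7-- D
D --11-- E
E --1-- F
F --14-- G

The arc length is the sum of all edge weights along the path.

Arc length = 13 + 5 + 7 + 11 + 1 + 14 = 51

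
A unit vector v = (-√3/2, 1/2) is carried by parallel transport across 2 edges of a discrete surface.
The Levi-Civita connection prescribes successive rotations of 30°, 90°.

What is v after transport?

Total rotation: 30° + 90° = 120°. Final vector: (0, -1)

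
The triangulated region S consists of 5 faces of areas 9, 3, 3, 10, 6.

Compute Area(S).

9 + 3 + 3 + 10 + 6 = 31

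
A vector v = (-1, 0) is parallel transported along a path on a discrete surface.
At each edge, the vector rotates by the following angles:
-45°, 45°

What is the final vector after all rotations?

Total rotation: (-45°) + 45° = 0°. Final vector: (-1, 0)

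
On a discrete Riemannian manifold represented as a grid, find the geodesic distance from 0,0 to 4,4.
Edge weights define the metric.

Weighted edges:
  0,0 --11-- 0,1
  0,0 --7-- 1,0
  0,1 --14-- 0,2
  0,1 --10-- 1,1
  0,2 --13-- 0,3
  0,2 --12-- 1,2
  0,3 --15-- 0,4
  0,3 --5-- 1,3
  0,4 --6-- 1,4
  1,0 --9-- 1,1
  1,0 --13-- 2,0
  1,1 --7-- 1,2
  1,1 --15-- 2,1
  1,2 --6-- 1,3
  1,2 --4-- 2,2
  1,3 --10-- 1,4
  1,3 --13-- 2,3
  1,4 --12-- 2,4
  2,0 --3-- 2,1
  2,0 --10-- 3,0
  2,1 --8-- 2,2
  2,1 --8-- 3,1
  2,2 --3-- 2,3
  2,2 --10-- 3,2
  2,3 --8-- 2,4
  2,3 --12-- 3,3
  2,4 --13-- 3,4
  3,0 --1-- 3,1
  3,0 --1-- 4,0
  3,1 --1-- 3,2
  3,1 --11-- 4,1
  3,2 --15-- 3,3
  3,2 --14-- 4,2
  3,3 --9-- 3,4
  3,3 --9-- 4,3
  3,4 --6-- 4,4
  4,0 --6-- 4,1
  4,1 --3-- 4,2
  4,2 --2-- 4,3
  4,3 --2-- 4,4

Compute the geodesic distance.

Shortest path: 0,0 → 1,0 → 2,0 → 3,0 → 4,0 → 4,1 → 4,2 → 4,3 → 4,4, total weight = 44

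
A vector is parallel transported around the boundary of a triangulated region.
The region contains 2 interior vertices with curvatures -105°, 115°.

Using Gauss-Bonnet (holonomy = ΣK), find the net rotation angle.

Holonomy = total enclosed curvature = (-105°) + 115° = 10°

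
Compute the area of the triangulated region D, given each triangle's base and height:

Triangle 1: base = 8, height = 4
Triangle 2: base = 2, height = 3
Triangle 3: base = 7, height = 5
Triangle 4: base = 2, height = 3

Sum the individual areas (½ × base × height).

(1/2)×8×4 + (1/2)×2×3 + (1/2)×7×5 + (1/2)×2×3 = 39.5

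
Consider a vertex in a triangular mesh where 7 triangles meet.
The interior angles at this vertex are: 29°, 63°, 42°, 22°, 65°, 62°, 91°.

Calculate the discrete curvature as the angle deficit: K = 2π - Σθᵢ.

Sum of angles = 374°. K = 360° - 374° = -14° = -7π/90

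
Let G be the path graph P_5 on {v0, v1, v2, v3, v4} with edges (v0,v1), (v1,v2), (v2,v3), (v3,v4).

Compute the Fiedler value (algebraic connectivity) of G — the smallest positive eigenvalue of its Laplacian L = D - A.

The path graph P_n has Laplacian eigenvalues λ_k = 2 − 2cos(kπ/n), k = 0, 1, …, n−1. Here n = 5:
k=0: 2 − 2cos(0) = 0.0; k=1: 2 − 2cos(π/5) = 0.382; k=2: 2 − 2cos(2π/5) = 1.382; k=3: 2 − 2cos(3π/5) = 2.618; k=4: 2 − 2cos(4π/5) = 3.618.
Laplacian eigenvalues: [0.0, 0.382, 1.382, 2.618, 3.618]. Algebraic connectivity (smallest non-zero eigenvalue) = 0.382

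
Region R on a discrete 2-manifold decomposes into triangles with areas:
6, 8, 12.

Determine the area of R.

6 + 8 + 12 = 26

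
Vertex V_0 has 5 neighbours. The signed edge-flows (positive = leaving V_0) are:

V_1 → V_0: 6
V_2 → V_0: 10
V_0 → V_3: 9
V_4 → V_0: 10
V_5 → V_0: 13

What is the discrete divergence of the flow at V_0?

Divergence = sum of outgoing flows = (-6) + (-10) + 9 + (-10) + (-13) = -30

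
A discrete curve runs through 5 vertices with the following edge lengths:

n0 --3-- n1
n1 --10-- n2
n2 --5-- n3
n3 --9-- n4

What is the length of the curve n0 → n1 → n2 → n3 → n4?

Arc length = 3 + 10 + 5 + 9 = 27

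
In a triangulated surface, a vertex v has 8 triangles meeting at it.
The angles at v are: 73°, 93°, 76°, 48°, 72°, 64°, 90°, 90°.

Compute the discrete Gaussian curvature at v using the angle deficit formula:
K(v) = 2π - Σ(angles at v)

Sum of angles = 606°. K = 360° - 606° = -246° = -41π/30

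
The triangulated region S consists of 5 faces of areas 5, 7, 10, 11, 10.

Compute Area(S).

5 + 7 + 10 + 11 + 10 = 43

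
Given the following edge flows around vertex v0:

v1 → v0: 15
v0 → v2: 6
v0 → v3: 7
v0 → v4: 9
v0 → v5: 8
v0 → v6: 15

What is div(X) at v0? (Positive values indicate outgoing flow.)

Divergence = sum of outgoing flows = (-15) + 6 + 7 + 9 + 8 + 15 = 30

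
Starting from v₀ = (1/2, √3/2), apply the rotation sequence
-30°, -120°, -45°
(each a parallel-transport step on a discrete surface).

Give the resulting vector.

Total rotation: (-30°) + (-120°) + (-45°) = -195° ≡ 165° (mod 360°). Final vector: (-0.7071, -0.7071)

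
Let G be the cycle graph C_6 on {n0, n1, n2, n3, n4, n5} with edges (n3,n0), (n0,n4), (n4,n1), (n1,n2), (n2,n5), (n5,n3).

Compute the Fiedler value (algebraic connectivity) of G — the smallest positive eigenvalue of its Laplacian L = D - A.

The cycle graph C_n has Laplacian eigenvalues λ_k = 2 − 2cos(2πk/n), k = 0, 1, …, n−1. Here n = 6:
k=0: 2 − 2cos(0) = 0.0; k=1: 2 − 2cos(π/3) = 1.0; k=2: 2 − 2cos(2π/3) = 3.0; k=3: 2 − 2cos(π) = 4.0; k=4: 2 − 2cos(4π/3) = 3.0; k=5: 2 − 2cos(5π/3) = 1.0.
Laplacian eigenvalues: [0.0, 1.0, 1.0, 3.0, 3.0, 4.0]. Algebraic connectivity (smallest non-zero eigenvalue) = 1.0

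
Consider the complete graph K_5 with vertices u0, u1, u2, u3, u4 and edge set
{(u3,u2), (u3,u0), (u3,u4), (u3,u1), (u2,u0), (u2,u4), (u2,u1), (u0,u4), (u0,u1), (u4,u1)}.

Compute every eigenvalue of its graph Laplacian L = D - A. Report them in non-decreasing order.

For the complete graph K_n, L = nI − J (J = all-ones matrix). J has eigenvalues n (once, eigenvector 𝟙) and 0 (multiplicity n−1), so L has eigenvalues 0 (once) and n (multiplicity n−1). Here n = 5: eigenvalue 0 once and 5 with multiplicity 4.
Laplacian eigenvalues (increasing order): [0.0, 5.0, 5.0, 5.0, 5.0]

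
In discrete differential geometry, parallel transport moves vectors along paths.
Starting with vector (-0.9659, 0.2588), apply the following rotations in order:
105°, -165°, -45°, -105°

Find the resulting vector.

Total rotation: 105° + (-165°) + (-45°) + (-105°) = -210° ≡ 150° (mod 360°). Final vector: (0.7071, -0.7071)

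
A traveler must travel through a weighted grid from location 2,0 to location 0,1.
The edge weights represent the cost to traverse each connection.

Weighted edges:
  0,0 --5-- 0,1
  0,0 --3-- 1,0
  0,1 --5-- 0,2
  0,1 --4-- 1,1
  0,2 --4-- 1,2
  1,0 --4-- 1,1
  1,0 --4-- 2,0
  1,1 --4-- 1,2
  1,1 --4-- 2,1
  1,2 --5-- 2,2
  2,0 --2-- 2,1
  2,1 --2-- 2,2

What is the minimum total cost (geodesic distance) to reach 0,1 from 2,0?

Shortest path: 2,0 → 2,1 → 1,1 → 0,1, total weight = 10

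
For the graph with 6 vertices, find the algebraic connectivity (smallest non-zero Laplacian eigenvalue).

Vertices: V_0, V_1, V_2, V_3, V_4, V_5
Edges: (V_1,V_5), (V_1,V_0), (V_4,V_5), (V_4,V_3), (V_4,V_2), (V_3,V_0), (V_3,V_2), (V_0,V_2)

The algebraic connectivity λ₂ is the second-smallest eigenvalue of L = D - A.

Degrees: deg(V_0) = 3, deg(V_1) = 2, deg(V_2) = 3, deg(V_3) = 3, deg(V_4) = 3, deg(V_5) = 2.
L = D − A with rows/columns ordered (V_0, V_1, V_2, V_3, V_4, V_5):
  [ 3, -1, -1, -1,  0,  0]
  [-1,  2,  0,  0,  0, -1]
  [-1,  0,  3, -1, -1,  0]
  [-1,  0, -1,  3, -1,  0]
  [ 0,  0, -1, -1,  3, -1]
  [ 0, -1,  0,  0, -1,  2]
Characteristic polynomial: det(λI − L) = λ(λ² − 6λ + 6)(λ − 2)(λ − 4)².
Roots: λ = 0; (λ² − 6λ + 6) = 0 ⇒ λ = 3 ± √3 ≈ 1.2679, 4.7321; (λ − 2) = 0 ⇒ λ = 2; (λ − 4) = 0 ⇒ λ = 4 (multiplicity 2).
(Check: the roots sum (with multiplicity) to 16, matching trace L = Σdeg = 2·8 = 16.)
Laplacian eigenvalues: [0.0, 1.2679, 2.0, 4.0, 4.0, 4.7321]. Algebraic connectivity (smallest non-zero eigenvalue) = 1.2679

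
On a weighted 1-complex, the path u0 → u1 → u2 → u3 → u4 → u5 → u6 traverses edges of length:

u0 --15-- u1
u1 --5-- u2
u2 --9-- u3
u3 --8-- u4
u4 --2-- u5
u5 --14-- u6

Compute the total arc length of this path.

Arc length = 15 + 5 + 9 + 8 + 2 + 14 = 53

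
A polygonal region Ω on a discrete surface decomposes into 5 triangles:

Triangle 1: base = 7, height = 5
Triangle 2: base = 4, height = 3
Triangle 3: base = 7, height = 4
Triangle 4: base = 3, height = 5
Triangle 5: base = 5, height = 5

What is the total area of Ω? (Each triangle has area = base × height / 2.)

(1/2)×7×5 + (1/2)×4×3 + (1/2)×7×4 + (1/2)×3×5 + (1/2)×5×5 = 57.5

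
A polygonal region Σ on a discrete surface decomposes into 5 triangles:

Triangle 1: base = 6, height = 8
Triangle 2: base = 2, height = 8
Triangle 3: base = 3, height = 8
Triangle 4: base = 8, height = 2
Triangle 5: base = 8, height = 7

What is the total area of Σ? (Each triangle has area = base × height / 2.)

(1/2)×6×8 + (1/2)×2×8 + (1/2)×3×8 + (1/2)×8×2 + (1/2)×8×7 = 80.0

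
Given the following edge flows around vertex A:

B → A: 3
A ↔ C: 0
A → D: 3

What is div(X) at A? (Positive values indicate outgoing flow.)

Divergence = sum of outgoing flows = (-3) + 0 + 3 = 0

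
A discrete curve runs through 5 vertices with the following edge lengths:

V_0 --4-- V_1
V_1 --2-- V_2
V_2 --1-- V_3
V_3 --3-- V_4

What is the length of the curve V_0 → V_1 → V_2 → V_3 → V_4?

Arc length = 4 + 2 + 1 + 3 = 10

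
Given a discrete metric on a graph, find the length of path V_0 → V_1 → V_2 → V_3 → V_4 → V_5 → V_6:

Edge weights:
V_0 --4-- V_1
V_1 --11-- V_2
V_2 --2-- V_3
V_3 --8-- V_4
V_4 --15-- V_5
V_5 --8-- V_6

Arc length = 4 + 11 + 2 + 8 + 15 + 8 = 48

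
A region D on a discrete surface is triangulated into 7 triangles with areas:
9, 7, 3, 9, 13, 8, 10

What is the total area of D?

9 + 7 + 3 + 9 + 13 + 8 + 10 = 59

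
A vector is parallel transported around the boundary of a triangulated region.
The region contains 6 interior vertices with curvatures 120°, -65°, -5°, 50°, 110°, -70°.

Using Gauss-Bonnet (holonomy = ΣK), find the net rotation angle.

Holonomy = total enclosed curvature = 120° + (-65°) + (-5°) + 50° + 110° + (-70°) = 140°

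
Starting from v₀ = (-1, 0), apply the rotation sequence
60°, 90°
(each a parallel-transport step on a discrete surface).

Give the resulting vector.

Total rotation: 60° + 90° = 150°. Final vector: (0.8660, -0.5000)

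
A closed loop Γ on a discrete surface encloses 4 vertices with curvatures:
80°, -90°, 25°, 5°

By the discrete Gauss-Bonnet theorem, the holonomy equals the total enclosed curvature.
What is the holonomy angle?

Holonomy = total enclosed curvature = 80° + (-90°) + 25° + 5° = 20°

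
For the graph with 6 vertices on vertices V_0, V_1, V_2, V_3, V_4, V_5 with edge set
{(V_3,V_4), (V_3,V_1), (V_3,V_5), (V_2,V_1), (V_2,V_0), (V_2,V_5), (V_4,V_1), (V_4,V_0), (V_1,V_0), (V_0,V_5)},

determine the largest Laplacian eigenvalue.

Degrees: deg(V_0) = 4, deg(V_1) = 4, deg(V_2) = 3, deg(V_3) = 3, deg(V_4) = 3, deg(V_5) = 3.
L = D − A with rows/columns ordered (V_0, V_1, V_2, V_3, V_4, V_5):
  [ 4, -1, -1,  0, -1, -1]
  [-1,  4, -1, -1, -1,  0]
  [-1, -1,  3,  0,  0, -1]
  [ 0, -1,  0,  3, -1, -1]
  [-1, -1,  0, -1,  3,  0]
  [-1,  0, -1, -1,  0,  3]
Characteristic polynomial: det(λI − L) = λ(λ² − 8λ + 13)(λ − 3)(λ − 4)(λ − 5).
Roots: λ = 0; (λ² − 8λ + 13) = 0 ⇒ λ = 4 ± √3 ≈ 2.2679, 5.7321; (λ − 3) = 0 ⇒ λ = 3; (λ − 4) = 0 ⇒ λ = 4; (λ − 5) = 0 ⇒ λ = 5.
(Check: the roots sum (with multiplicity) to 20, matching trace L = Σdeg = 2·10 = 20.)
Laplacian eigenvalues: [0.0, 2.2679, 3.0, 4.0, 5.0, 5.7321]. Largest eigenvalue (spectral radius) = 5.7321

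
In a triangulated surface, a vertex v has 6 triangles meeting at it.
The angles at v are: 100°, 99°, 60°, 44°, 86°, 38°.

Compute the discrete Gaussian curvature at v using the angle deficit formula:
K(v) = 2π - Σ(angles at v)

Sum of angles = 427°. K = 360° - 427° = -67° = -67π/180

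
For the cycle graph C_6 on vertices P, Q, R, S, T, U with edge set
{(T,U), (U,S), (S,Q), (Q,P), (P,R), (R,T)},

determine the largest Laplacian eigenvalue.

The cycle graph C_n has Laplacian eigenvalues λ_k = 2 − 2cos(2πk/n), k = 0, 1, …, n−1. Here n = 6:
k=0: 2 − 2cos(0) = 0.0; k=1: 2 − 2cos(π/3) = 1.0; k=2: 2 − 2cos(2π/3) = 3.0; k=3: 2 − 2cos(π) = 4.0; k=4: 2 − 2cos(4π/3) = 3.0; k=5: 2 − 2cos(5π/3) = 1.0.
Laplacian eigenvalues: [0.0, 1.0, 1.0, 3.0, 3.0, 4.0]. Largest eigenvalue (spectral radius) = 4.0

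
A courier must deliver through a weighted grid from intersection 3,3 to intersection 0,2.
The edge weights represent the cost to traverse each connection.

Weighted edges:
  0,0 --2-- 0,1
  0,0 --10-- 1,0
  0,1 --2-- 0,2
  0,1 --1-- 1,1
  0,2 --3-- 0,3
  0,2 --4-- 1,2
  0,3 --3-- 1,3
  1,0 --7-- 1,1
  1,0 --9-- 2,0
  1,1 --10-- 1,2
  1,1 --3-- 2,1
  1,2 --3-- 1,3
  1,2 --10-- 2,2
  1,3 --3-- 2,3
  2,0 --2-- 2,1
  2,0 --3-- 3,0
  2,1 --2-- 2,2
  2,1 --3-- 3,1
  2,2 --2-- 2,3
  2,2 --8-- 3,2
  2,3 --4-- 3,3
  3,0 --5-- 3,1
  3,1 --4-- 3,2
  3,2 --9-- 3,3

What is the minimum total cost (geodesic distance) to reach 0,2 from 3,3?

Shortest path: 3,3 → 2,3 → 1,3 → 0,3 → 0,2, total weight = 13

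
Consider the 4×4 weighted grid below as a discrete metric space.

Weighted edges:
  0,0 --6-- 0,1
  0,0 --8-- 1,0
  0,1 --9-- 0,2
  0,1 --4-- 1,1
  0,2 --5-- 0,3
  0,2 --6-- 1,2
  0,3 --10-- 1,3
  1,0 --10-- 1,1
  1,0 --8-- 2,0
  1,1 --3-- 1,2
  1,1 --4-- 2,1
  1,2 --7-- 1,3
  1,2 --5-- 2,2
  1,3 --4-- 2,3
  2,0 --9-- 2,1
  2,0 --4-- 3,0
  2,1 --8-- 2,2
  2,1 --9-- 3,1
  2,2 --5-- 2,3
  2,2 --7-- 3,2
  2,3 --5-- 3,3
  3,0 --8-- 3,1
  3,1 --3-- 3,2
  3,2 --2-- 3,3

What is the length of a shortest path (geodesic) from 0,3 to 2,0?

Shortest path: 0,3 → 0,2 → 1,2 → 1,1 → 2,1 → 2,0, total weight = 27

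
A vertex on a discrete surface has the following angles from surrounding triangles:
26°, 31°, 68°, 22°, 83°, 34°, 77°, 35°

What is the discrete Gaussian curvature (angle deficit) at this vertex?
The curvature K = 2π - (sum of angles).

Sum of angles = 376°. K = 360° - 376° = -16° = -4π/45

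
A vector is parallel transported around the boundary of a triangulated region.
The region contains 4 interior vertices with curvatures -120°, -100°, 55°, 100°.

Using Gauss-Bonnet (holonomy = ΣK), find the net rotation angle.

Holonomy = total enclosed curvature = (-120°) + (-100°) + 55° + 100° = -65°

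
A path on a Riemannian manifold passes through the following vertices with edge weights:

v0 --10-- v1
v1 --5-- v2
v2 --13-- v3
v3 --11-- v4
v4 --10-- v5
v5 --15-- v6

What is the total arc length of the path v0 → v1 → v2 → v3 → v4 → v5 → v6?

Arc length = 10 + 5 + 13 + 11 + 10 + 15 = 64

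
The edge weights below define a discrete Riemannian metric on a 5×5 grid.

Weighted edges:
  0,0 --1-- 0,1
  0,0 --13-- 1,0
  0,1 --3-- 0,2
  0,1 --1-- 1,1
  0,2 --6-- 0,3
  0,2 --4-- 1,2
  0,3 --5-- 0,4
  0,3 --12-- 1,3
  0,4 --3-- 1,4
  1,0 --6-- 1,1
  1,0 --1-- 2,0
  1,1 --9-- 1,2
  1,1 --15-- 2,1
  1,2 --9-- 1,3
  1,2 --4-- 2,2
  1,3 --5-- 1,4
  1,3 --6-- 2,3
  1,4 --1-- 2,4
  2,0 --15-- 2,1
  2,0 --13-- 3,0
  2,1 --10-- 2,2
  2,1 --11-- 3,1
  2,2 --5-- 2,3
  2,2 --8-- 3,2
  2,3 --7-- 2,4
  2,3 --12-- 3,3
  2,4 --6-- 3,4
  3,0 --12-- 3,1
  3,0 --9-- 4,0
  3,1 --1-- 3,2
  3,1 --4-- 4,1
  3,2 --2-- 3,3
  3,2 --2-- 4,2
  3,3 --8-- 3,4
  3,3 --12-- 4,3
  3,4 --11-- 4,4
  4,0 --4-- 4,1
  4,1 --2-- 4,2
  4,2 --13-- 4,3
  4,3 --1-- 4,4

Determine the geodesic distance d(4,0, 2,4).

Shortest path: 4,0 → 4,1 → 4,2 → 3,2 → 3,3 → 3,4 → 2,4, total weight = 24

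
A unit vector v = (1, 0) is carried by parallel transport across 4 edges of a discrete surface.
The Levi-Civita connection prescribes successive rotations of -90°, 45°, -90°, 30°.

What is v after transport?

Total rotation: (-90°) + 45° + (-90°) + 30° = -105°. Final vector: (-0.2588, -0.9659)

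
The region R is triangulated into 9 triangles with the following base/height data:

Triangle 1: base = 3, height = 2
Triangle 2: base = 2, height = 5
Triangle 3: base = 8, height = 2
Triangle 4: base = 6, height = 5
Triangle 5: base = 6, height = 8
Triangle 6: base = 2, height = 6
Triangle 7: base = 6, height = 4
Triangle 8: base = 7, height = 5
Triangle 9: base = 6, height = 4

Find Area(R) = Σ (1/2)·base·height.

(1/2)×3×2 + (1/2)×2×5 + (1/2)×8×2 + (1/2)×6×5 + (1/2)×6×8 + (1/2)×2×6 + (1/2)×6×4 + (1/2)×7×5 + (1/2)×6×4 = 102.5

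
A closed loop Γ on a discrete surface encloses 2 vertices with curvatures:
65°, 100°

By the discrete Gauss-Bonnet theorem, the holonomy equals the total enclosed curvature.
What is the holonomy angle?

Holonomy = total enclosed curvature = 65° + 100° = 165°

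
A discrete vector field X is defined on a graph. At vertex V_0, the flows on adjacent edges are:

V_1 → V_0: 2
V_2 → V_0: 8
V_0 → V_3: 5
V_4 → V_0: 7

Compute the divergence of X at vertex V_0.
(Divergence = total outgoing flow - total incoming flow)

Divergence = sum of outgoing flows = (-2) + (-8) + 5 + (-7) = -12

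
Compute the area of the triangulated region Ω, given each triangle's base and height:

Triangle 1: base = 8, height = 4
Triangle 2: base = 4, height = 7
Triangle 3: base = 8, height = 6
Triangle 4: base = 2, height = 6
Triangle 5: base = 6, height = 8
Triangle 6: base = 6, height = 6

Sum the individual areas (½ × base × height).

(1/2)×8×4 + (1/2)×4×7 + (1/2)×8×6 + (1/2)×2×6 + (1/2)×6×8 + (1/2)×6×6 = 102.0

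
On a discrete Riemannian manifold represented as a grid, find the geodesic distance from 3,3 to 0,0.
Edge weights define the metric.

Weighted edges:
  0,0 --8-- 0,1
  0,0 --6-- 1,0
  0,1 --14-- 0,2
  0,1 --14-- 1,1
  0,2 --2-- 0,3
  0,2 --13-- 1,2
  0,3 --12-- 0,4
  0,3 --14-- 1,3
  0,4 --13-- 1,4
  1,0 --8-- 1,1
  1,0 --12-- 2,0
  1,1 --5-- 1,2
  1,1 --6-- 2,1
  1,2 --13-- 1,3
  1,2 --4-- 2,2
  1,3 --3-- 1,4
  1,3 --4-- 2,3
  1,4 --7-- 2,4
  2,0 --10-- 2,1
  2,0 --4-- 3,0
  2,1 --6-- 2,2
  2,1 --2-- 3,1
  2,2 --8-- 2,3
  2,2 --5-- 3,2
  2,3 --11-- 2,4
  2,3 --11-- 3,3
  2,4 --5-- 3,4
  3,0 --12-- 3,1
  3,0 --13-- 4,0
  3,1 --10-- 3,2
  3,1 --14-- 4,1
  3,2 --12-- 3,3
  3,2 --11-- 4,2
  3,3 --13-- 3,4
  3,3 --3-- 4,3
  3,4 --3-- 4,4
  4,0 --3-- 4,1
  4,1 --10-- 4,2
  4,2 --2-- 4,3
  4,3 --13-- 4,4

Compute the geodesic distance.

Shortest path: 3,3 → 3,2 → 2,2 → 1,2 → 1,1 → 1,0 → 0,0, total weight = 40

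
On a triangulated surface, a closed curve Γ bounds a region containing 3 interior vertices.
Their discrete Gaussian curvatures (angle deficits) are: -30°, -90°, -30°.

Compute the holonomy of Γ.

Holonomy = total enclosed curvature = (-30°) + (-90°) + (-30°) = -150°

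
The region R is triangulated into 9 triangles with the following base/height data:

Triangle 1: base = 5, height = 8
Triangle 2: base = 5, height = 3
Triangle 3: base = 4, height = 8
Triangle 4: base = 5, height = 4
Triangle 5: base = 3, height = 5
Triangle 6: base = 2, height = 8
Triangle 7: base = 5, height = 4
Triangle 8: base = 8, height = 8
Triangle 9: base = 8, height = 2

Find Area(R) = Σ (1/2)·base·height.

(1/2)×5×8 + (1/2)×5×3 + (1/2)×4×8 + (1/2)×5×4 + (1/2)×3×5 + (1/2)×2×8 + (1/2)×5×4 + (1/2)×8×8 + (1/2)×8×2 = 119.0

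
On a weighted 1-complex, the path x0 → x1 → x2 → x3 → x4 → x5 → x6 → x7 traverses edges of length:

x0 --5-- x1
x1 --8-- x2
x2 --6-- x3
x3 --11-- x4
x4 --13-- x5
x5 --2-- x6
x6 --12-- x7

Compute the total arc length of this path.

Arc length = 5 + 8 + 6 + 11 + 13 + 2 + 12 = 57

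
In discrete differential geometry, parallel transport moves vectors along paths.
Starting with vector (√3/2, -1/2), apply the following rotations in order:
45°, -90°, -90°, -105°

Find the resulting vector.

Total rotation: 45° + (-90°) + (-90°) + (-105°) = -240° ≡ 120° (mod 360°). Final vector: (0, 1)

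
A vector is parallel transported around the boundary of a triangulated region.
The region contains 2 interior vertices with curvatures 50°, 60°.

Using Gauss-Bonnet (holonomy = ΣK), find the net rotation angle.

Holonomy = total enclosed curvature = 50° + 60° = 110°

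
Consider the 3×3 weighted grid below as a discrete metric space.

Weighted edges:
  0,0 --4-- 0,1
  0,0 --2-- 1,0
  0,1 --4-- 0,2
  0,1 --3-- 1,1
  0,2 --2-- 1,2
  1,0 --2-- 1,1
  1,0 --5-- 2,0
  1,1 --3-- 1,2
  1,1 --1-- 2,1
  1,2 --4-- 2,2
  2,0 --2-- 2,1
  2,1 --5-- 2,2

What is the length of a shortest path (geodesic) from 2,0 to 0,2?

Shortest path: 2,0 → 2,1 → 1,1 → 1,2 → 0,2, total weight = 8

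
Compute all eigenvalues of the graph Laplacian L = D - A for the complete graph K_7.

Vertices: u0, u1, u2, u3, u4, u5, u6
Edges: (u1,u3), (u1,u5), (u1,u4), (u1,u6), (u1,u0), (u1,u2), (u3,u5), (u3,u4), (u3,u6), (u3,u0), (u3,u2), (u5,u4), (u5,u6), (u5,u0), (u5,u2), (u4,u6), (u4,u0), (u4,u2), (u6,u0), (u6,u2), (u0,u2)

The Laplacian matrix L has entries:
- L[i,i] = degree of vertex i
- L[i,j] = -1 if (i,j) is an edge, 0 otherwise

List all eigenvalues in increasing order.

For the complete graph K_n, L = nI − J (J = all-ones matrix). J has eigenvalues n (once, eigenvector 𝟙) and 0 (multiplicity n−1), so L has eigenvalues 0 (once) and n (multiplicity n−1). Here n = 7: eigenvalue 0 once and 7 with multiplicity 6.
Laplacian eigenvalues (increasing order): [0.0, 7.0, 7.0, 7.0, 7.0, 7.0, 7.0]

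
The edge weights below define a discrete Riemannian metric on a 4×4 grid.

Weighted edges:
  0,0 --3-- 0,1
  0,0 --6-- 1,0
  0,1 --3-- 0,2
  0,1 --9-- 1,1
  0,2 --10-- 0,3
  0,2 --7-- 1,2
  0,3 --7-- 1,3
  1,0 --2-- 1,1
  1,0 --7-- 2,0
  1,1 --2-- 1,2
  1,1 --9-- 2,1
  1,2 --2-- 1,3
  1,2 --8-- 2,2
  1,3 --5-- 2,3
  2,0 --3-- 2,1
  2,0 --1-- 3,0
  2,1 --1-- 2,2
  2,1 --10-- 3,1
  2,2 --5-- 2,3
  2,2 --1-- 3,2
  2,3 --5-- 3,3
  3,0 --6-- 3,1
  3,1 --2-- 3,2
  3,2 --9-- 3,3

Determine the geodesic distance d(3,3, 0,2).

Shortest path: 3,3 → 2,3 → 1,3 → 1,2 → 0,2, total weight = 19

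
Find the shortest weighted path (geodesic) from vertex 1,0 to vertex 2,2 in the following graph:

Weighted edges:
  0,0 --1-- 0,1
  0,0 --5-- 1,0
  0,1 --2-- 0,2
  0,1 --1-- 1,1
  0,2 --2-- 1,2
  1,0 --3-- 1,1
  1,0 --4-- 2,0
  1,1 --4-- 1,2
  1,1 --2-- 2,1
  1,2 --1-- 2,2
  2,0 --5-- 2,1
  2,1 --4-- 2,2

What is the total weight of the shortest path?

Shortest path: 1,0 → 1,1 → 1,2 → 2,2, total weight = 8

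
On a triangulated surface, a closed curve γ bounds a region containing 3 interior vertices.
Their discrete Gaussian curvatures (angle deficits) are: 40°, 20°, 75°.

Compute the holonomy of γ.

Holonomy = total enclosed curvature = 40° + 20° + 75° = 135°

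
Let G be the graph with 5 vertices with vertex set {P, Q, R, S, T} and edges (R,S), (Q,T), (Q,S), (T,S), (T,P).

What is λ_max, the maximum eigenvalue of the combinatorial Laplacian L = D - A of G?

Degrees: deg(P) = 1, deg(Q) = 2, deg(R) = 1, deg(S) = 3, deg(T) = 3.
L = D − A with rows/columns ordered (P, Q, R, S, T):
  [ 1,  0,  0,  0, -1]
  [ 0,  2,  0, -1, -1]
  [ 0,  0,  1, -1,  0]
  [ 0, -1, -1,  3, -1]
  [-1, -1,  0, -1,  3]
Characteristic polynomial: det(λI − L) = λ(λ² − 5λ + 3)(λ² − 5λ + 5).
Roots: λ = 0; (λ² − 5λ + 3) = 0 ⇒ λ = (5 ± √13)/2 ≈ 0.6972, 4.3028; (λ² − 5λ + 5) = 0 ⇒ λ = (5 ± √5)/2 ≈ 1.382, 3.618.
(Check: the roots sum (with multiplicity) to 10, matching trace L = Σdeg = 2·5 = 10.)
Laplacian eigenvalues: [0.0, 0.6972, 1.382, 3.618, 4.3028]. Largest eigenvalue (spectral radius) = 4.3028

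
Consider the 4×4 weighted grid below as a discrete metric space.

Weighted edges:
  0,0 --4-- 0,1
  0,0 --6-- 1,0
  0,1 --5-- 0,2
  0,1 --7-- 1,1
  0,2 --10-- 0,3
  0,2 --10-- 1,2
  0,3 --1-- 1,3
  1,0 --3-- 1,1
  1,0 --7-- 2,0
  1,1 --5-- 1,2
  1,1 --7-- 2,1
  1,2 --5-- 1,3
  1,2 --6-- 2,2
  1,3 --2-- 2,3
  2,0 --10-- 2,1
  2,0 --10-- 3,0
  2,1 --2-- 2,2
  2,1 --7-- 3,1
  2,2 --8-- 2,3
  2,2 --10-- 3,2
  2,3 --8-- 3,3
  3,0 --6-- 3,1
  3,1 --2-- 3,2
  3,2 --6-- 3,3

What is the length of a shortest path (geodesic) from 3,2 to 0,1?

Shortest path: 3,2 → 3,1 → 2,1 → 1,1 → 0,1, total weight = 23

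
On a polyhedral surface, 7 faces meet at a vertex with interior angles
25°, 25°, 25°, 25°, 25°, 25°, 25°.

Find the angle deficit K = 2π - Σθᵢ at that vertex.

Sum of angles = 175°. K = 360° - 175° = 185°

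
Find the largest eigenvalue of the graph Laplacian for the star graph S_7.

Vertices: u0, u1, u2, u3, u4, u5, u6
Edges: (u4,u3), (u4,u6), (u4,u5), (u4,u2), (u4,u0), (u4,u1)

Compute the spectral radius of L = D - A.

The star S_7 is the complete bipartite graph K_{1,6} (one hub of degree 6, 6 leaves of degree 1). The Laplacian spectrum of K_{p,q} is 0, p (multiplicity q−1), q (multiplicity p−1), p+q. With p = 1, q = 6: 0 once, 1 with multiplicity 5, and 7 once. (Check: trace L = sum of degrees = 12 = 5·1 + 7.)
Laplacian eigenvalues: [0.0, 1.0, 1.0, 1.0, 1.0, 1.0, 7.0]. Largest eigenvalue (spectral radius) = 7.0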